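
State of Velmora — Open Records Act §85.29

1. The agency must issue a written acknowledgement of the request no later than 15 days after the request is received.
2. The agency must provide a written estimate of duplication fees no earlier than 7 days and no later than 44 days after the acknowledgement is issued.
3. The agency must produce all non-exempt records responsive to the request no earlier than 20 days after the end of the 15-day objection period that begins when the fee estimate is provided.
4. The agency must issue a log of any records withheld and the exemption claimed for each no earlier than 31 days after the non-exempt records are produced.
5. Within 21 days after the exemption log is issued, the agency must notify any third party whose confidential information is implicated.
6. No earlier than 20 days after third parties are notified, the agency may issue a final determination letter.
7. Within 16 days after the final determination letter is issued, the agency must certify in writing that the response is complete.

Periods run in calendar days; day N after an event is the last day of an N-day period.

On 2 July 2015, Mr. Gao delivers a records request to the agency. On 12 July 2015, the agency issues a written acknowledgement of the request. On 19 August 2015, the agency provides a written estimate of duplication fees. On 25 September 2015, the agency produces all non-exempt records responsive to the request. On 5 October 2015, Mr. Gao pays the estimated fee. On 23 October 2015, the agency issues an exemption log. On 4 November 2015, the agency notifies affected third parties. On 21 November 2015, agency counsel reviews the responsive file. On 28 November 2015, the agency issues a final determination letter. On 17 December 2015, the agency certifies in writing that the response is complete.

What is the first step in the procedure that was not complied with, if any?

Step 4

(1) due by 2 July 2015 + 15 days = 17 July 2015; done 12 July 2015 — timely.
(2) the permitted window runs from 12 July 2015 + 7 = 19 July 2015 to 12 July 2015 + 44 = 25 August 2015; done 19 August 2015, which is between those dates.
(3) permitted from 3 September 2015 + 20 days = 23 September 2015 onward; done 25 September 2015 — permitted.
(4) permitted from 25 September 2015 + 31 days = 26 October 2015 onward; 23 October 2015 is 3 days before the earliest permitted date.
Later steps need not be reached.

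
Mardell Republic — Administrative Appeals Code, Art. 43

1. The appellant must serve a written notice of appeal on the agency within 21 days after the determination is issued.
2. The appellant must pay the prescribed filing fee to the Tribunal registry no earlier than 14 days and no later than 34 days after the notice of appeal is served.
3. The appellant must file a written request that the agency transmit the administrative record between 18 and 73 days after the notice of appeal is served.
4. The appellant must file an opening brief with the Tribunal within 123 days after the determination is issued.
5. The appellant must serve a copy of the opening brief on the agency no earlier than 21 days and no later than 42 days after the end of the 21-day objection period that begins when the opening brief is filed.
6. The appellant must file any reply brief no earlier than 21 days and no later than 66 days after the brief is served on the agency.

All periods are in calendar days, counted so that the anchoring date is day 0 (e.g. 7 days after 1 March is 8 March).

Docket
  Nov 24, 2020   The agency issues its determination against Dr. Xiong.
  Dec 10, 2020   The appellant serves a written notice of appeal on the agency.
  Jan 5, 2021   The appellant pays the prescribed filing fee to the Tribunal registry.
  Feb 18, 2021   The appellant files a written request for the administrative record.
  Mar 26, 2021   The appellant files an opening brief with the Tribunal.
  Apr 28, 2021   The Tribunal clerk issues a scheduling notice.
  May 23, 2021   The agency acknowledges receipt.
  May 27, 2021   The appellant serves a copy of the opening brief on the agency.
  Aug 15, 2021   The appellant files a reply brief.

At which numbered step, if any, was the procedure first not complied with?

Step 6

Step 1: 21 days after Nov 24, 2020 (when the determination is issued) is Dec 15, 2020; Dec 10, 2020 is within that limit.
Step 2: the window is 14–34 days after Dec 10, 2020 (when the notice of appeal is served), so Dec 24, 2020 through Jan 13, 2021; Jan 5, 2021 falls inside that range.
Step 3: the window is 18–73 days after Dec 10, 2020 (when the notice of appeal is served), so Dec 28, 2020 through Feb 21, 2021; done Feb 18, 2021, which is between those dates.
Step 4: 123 days after Nov 24, 2020 (when the determination is issued) is Mar 27, 2021; completed Mar 26, 2021, before the deadline.
Step 5: the window is 21–42 days after Apr 16, 2021 (end of the 21-day objection period, which began when the opening brief is filed on Mar 26, 2021), so May 7, 2021 through May 28, 2021; done May 27, 2021 — within the window.
Step 6: the window is 21–66 days after May 27, 2021 (when the brief is served on the agency), so Jun 17, 2021 through Aug 1, 2021; done Aug 15, 2021 — 14 days after the window closed.
No need to go further; step 6 was not satisfied.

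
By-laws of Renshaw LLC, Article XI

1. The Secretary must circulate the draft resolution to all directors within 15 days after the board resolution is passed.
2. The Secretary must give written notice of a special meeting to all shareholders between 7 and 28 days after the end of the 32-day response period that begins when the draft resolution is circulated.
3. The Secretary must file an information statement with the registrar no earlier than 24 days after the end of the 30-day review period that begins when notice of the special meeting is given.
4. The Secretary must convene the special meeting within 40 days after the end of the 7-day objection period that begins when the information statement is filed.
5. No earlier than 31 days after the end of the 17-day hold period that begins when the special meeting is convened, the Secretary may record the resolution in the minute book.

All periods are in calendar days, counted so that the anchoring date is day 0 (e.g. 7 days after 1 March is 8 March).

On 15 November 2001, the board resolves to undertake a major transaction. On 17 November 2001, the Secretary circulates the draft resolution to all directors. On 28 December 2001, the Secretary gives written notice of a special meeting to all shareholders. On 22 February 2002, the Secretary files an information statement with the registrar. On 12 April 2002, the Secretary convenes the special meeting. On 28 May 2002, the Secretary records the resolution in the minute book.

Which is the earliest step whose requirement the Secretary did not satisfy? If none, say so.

Step 1: 15 days after 15 November 2001 (when the board resolution is passed) is 30 November 2001; 17 November 2001 is within that limit.
Step 2: the window is 7–28 days after 19 December 2001 (end of the 32-day response period, which began when the draft resolution is circulated on 17 November 2001), so 26 December 2001 through 16 January 2002; done 28 December 2001, which is between those dates.
Step 3: the earliest permitted date is 24 days after 27 January 2002 (end of the 30-day review period, which began when notice of the special meeting is given on 28 December 2001), i.e. 20 February 2002; done 22 February 2002 — permitted.
Step 4: 40 days after 1 March 2002 (end of the 7-day objection period, which began when the information statement is filed on 22 February 2002) is 10 April 2002; 12 April 2002 misses that deadline by 2 days.

Step 4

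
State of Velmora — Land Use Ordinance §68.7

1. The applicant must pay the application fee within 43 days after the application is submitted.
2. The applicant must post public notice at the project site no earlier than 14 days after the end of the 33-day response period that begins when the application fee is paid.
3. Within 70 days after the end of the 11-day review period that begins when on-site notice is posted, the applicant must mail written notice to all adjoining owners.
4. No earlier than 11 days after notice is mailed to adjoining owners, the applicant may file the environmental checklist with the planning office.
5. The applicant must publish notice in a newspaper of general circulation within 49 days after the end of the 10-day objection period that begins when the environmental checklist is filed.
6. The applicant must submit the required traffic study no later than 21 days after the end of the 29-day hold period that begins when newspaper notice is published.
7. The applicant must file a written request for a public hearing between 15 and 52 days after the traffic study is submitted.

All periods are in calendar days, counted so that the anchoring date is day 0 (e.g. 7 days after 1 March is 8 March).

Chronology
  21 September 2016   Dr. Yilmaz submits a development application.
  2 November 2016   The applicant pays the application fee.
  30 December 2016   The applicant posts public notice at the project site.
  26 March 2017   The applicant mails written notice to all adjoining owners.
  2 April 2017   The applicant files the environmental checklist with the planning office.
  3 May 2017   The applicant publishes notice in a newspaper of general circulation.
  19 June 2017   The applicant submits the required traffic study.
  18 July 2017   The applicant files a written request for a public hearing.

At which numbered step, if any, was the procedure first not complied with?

Step 3

Step 1 — counting 43 days from 21 September 2016 (when the application is submitted) gives a deadline of 3 November 2016; 2 November 2016 is within that limit.
Step 2 — must wait 14 days from 5 December 2016 (end of the 33-day response period, which began when the application fee is paid on 2 November 2016), so not before 19 December 2016; 30 December 2016 is on or after that date.
Step 3 — counting 70 days from 10 January 2017 (end of the 11-day review period, which began when on-site notice is posted on 30 December 2016) gives a deadline of 21 March 2017; 26 March 2017 misses that deadline by 5 days.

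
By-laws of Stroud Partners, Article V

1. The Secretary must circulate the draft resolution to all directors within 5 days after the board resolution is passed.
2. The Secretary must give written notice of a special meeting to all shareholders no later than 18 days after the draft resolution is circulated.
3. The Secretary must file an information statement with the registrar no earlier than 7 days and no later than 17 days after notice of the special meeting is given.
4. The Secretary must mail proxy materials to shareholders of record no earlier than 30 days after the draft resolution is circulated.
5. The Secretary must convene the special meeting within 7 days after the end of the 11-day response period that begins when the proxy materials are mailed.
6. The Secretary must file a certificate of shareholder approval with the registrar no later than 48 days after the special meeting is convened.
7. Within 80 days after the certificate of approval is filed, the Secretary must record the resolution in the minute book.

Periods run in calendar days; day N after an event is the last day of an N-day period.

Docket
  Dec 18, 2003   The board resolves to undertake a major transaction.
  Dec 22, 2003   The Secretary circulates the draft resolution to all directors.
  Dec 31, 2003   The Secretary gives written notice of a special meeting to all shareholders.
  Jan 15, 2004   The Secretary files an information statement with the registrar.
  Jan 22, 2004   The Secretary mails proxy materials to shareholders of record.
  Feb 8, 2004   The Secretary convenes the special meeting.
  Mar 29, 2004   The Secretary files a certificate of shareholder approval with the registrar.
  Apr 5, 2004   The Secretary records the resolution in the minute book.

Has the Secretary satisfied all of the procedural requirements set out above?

Step 1: 5 days after Dec 18, 2003 (when the board resolution is passed) is Dec 23, 2003; done Dec 22, 2003 — timely.
Step 2: 18 days after Dec 22, 2003 (when the draft resolution is circulated) is Jan 9, 2004; Dec 31, 2003 is within that limit.
Step 3: the window is 7–17 days after Dec 31, 2003 (when notice of the special meeting is given), so Jan 7, 2004 through Jan 17, 2004; done Jan 15, 2004 — within the window.
Step 4: the earliest permitted date is 30 days after Dec 22, 2003 (when the draft resolution is circulated), i.e. Jan 21, 2004; done Jan 22, 2004 — permitted.
Step 5: 7 days after Feb 2, 2004 (end of the 11-day response period, which began when the proxy materials are mailed on Jan 22, 2004) is Feb 9, 2004; done Feb 8, 2004 — timely.
Step 6: 48 days after Feb 8, 2004 (when the special meeting is convened) is Mar 27, 2004; Mar 29, 2004 misses that deadline by 2 days.
That is the first point of non-compliance.

No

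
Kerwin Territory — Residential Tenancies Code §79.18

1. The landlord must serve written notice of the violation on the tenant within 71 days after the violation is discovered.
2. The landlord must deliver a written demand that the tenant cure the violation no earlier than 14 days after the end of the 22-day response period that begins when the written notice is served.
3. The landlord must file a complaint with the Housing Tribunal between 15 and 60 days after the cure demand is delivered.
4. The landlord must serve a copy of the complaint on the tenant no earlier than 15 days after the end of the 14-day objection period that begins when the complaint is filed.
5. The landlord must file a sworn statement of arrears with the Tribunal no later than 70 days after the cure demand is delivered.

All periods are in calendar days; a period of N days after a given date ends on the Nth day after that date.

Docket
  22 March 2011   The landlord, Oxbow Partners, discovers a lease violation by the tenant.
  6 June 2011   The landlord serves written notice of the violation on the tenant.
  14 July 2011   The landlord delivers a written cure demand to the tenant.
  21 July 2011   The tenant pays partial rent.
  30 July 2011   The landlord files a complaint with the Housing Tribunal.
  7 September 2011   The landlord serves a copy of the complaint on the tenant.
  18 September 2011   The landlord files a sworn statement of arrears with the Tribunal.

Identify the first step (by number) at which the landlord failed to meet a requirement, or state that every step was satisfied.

Step 1

Step 1: 71 days after 22 March 2011 (when the violation is discovered) is 1 June 2011; 6 June 2011 misses that deadline by 5 days.
No need to go further; step 1 was not satisfied.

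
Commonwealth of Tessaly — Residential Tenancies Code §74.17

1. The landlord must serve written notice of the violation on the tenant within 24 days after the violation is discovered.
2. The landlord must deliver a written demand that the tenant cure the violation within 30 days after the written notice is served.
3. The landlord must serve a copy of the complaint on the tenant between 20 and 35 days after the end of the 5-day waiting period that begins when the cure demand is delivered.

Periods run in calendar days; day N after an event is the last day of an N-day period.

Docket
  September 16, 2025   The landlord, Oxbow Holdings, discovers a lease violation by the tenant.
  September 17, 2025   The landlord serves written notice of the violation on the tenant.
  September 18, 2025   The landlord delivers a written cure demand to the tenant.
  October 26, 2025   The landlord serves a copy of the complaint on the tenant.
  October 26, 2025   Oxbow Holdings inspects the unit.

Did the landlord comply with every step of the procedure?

Step 1: 24 days after September 16, 2025 (when the violation is discovered) is October 10, 2025; September 17, 2025 is within that limit.
Step 2: 30 days after September 17, 2025 (when the written notice is served) is October 17, 2025; done September 18, 2025 — timely.
Step 3: the window is 20–35 days after September 23, 2025 (end of the 5-day waiting period, which began when the cure demand is delivered on September 18, 2025), so October 13, 2025 through October 28, 2025; October 26, 2025 falls inside that range.

Yes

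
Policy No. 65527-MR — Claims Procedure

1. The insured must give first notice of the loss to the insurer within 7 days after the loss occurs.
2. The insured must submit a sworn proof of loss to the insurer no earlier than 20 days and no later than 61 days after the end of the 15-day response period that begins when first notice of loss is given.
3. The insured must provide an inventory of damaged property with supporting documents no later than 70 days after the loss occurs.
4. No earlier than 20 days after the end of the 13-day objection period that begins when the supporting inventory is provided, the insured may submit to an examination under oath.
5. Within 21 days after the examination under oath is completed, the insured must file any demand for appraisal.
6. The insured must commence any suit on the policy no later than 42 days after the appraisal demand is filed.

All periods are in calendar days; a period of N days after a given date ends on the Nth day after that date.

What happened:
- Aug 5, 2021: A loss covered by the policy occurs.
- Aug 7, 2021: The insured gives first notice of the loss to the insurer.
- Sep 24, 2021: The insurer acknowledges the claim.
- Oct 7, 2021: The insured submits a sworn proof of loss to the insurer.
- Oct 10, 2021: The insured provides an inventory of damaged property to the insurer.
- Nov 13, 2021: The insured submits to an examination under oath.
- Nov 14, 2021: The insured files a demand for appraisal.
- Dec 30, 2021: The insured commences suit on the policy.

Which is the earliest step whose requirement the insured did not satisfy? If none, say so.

Step 1 — counting 7 days from Aug 5, 2021 (when the loss occurs) gives a deadline of Aug 12, 2021; done Aug 7, 2021 — timely.
Step 2 — 20 and 61 days from Aug 22, 2021 (end of the 15-day response period, which began when first notice of loss is given on Aug 7, 2021) are Sep 11, 2021 and Oct 22, 2021 respectively; done Oct 7, 2021 — within the window.
Step 3 — counting 70 days from Aug 5, 2021 (when the loss occurs) gives a deadline of Oct 14, 2021; done Oct 10, 2021 — timely.
Step 4 — must wait 20 days from Oct 23, 2021 (end of the 13-day objection period, which began when the supporting inventory is provided on Oct 10, 2021), so not before Nov 12, 2021; done Nov 13, 2021, after the minimum wait.
Step 5 — counting 21 days from Nov 13, 2021 (when the examination under oath is completed) gives a deadline of Dec 4, 2021; Nov 14, 2021 is within that limit.
Step 6 — counting 42 days from Nov 14, 2021 (when the appraisal demand is filed) gives a deadline of Dec 26, 2021; not done until Dec 30, 2021, 4 days after the deadline.

Step 6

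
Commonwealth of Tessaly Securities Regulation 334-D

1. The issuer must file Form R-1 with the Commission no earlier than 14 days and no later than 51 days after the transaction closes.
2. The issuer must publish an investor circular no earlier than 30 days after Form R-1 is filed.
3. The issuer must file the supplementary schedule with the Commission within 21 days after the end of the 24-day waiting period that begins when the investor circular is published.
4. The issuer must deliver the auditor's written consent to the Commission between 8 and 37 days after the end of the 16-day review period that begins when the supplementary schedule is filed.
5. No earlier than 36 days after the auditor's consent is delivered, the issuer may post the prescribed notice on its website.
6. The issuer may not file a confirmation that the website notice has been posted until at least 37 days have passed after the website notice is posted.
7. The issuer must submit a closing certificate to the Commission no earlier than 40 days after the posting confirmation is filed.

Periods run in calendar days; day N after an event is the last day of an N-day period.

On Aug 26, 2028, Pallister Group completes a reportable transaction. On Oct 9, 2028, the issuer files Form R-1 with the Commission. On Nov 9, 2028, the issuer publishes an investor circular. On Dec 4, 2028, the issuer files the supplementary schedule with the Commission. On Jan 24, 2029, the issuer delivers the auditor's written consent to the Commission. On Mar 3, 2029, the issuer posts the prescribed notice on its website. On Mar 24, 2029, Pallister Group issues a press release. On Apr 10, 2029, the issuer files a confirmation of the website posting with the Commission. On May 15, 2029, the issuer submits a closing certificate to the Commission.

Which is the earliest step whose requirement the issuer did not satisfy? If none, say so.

Step 1: the window is 14–51 days after Aug 26, 2028 (when the transaction closes), so Sep 9, 2028 through Oct 16, 2028; done Oct 9, 2028, which is between those dates.
Step 2: the earliest permitted date is 30 days after Oct 9, 2028 (when Form R-1 is filed), i.e. Nov 8, 2028; done Nov 9, 2028, after the minimum wait.
Step 3: 21 days after Dec 3, 2028 (end of the 24-day waiting period, which began when the investor circular is published on Nov 9, 2028) is Dec 24, 2028; Dec 4, 2028 is within that limit.
Step 4: the window is 8–37 days after Dec 20, 2028 (end of the 16-day review period, which began when the supplementary schedule is filed on Dec 4, 2028), so Dec 28, 2028 through Jan 26, 2029; done Jan 24, 2029 — within the window.
Step 5: the earliest permitted date is 36 days after Jan 24, 2029 (when the auditor's consent is delivered), i.e. Mar 1, 2029; Mar 3, 2029 is on or after that date.
Step 6: the earliest permitted date is 37 days after Mar 3, 2029 (when the website notice is posted), i.e. Apr 9, 2029; Apr 10, 2029 is on or after that date.
Step 7: the earliest permitted date is 40 days after Apr 10, 2029 (when the posting confirmation is filed), i.e. May 20, 2029; May 15, 2029 is 5 days before the earliest permitted date.
No need to go further; step 7 was not satisfied.

Step 7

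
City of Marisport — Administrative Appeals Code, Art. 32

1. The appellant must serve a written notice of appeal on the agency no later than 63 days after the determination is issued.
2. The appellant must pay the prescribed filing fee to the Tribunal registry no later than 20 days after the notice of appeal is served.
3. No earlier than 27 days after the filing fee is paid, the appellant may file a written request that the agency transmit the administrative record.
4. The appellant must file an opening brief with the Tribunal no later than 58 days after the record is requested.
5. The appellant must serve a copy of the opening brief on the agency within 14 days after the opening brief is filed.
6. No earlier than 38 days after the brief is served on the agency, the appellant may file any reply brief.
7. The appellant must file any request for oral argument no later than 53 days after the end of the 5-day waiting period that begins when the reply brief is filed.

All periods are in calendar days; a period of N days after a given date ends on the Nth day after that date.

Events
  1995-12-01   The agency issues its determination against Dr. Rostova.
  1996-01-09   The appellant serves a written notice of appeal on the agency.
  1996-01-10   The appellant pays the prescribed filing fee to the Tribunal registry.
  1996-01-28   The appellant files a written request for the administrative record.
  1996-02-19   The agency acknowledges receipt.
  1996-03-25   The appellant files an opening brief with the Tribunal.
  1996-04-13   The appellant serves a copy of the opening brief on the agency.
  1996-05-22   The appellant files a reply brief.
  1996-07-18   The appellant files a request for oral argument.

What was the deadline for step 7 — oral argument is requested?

1996-07-19

The reply brief is filed on 1996-05-22; the 5-day waiting period therefore ends 1996-05-27, and step 7 runs from that date. 53 days after 1996-05-27 is 1996-07-19.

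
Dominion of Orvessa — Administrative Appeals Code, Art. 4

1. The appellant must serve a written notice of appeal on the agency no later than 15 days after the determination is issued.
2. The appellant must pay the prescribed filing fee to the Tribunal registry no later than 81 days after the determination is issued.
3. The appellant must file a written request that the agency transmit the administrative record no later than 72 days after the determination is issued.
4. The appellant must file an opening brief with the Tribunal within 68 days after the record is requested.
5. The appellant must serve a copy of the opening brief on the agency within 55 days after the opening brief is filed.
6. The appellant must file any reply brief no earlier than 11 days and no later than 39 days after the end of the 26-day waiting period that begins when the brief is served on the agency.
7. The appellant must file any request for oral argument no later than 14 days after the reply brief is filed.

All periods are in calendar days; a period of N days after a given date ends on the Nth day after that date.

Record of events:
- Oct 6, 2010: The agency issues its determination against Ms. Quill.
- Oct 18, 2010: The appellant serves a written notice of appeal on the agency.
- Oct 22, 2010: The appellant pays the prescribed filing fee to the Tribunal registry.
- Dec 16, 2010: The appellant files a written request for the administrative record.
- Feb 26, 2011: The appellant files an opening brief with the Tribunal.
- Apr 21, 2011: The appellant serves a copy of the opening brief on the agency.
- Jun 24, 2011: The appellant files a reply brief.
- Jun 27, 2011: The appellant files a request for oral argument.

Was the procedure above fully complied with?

Step 1 — counting 15 days from Oct 6, 2010 (when the determination is issued) gives a deadline of Oct 21, 2010; completed Oct 18, 2010, before the deadline.
Step 2 — counting 81 days from Oct 6, 2010 (when the determination is issued) gives a deadline of Dec 26, 2010; completed Oct 22, 2010, before the deadline.
Step 3 — counting 72 days from Oct 6, 2010 (when the determination is issued) gives a deadline of Dec 17, 2010; done Dec 16, 2010 — timely.
Step 4 — counting 68 days from Dec 16, 2010 (when the record is requested) gives a deadline of Feb 22, 2011; Feb 26, 2011 misses that deadline by 4 days.
The procedure was therefore not followed at step 4.

No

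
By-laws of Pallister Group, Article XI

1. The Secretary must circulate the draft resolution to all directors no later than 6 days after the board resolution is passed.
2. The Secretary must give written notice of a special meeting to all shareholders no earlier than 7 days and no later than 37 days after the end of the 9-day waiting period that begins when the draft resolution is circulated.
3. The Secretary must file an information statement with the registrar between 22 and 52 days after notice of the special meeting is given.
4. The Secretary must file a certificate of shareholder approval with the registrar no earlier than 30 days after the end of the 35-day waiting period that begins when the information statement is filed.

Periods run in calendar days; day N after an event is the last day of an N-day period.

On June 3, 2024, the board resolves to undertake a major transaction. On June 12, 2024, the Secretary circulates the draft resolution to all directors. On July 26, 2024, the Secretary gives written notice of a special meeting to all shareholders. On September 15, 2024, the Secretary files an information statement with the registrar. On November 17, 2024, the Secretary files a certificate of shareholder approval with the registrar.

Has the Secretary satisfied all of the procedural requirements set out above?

(1) due by June 3, 2024 + 6 days = June 9, 2024; done June 12, 2024 — 3 days late.
No need to go further; step 1 was not satisfied.

No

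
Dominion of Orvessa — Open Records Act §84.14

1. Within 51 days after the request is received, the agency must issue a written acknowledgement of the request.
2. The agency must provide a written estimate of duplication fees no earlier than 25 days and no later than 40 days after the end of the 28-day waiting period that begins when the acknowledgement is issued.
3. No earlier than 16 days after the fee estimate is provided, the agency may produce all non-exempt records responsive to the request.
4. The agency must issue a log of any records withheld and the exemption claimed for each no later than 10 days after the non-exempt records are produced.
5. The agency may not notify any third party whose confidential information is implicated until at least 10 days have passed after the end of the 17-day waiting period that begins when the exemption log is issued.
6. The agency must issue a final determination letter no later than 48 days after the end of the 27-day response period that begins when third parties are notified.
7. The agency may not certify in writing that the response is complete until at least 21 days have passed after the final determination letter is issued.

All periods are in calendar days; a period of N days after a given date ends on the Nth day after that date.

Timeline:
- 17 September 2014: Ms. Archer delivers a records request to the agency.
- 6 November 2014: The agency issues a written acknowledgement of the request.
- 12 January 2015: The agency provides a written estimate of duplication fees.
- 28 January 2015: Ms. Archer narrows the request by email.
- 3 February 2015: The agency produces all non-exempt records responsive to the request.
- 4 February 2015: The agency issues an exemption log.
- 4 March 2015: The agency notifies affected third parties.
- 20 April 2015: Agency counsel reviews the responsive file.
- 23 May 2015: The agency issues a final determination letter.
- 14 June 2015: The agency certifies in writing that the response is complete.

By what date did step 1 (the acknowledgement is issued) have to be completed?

Step 1 runs from 17 September 2014, when the request is received. 51 days after 17 September 2014 is 7 November 2014.

7 November 2014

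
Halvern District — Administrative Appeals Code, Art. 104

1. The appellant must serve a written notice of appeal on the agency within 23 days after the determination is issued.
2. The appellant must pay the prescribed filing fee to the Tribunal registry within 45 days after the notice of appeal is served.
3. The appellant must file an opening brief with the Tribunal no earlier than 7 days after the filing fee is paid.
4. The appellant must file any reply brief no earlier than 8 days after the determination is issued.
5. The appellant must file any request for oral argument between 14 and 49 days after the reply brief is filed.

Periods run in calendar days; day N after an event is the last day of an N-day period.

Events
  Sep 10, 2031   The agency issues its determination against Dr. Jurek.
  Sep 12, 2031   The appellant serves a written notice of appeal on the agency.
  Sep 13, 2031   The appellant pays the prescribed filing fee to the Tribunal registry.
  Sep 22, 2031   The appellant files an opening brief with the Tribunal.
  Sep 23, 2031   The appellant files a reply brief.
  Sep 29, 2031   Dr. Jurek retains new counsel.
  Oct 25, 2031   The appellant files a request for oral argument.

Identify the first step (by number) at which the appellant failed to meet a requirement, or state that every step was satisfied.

Step 1 — counting 23 days from Sep 10, 2031 (when the determination is issued) gives a deadline of Oct 3, 2031; Sep 12, 2031 is within that limit.
Step 2 — counting 45 days from Sep 12, 2031 (when the notice of appeal is served) gives a deadline of Oct 27, 2031; done Sep 13, 2031 — timely.
Step 3 — must wait 7 days from Sep 13, 2031 (when the filing fee is paid), so not before Sep 20, 2031; done Sep 22, 2031 — permitted.
Step 4 — must wait 8 days from Sep 10, 2031 (when the determination is issued), so not before Sep 18, 2031; Sep 23, 2031 is on or after that date.
Step 5 — 14 and 49 days from Sep 23, 2031 (when the reply brief is filed) are Oct 7, 2031 and Nov 11, 2031 respectively; done Oct 25, 2031 — within the window.

None — every step was satisfied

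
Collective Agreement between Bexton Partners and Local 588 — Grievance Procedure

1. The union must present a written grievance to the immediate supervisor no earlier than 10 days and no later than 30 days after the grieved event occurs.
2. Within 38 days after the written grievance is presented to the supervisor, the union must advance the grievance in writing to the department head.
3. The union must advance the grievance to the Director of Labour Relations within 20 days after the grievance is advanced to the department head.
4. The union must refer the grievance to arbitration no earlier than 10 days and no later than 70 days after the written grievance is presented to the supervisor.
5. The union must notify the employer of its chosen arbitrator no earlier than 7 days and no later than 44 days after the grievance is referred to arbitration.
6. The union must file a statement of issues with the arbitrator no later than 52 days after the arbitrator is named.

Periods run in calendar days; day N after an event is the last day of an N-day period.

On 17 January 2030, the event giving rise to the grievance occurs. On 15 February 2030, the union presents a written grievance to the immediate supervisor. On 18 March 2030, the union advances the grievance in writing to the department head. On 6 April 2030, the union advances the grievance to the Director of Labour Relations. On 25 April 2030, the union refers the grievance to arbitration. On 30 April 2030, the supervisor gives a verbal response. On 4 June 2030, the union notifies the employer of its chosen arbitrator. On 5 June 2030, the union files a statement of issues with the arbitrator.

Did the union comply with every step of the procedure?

Step 1: the window is 10–30 days after 17 January 2030 (when the grieved event occurs), so 27 January 2030 through 16 February 2030; done 15 February 2030 — within the window.
Step 2: 38 days after 15 February 2030 (when the written grievance is presented to the supervisor) is 25 March 2030; 18 March 2030 is within that limit.
Step 3: 20 days after 18 March 2030 (when the grievance is advanced to the department head) is 7 April 2030; done 6 April 2030 — timely.
Step 4: the window is 10–70 days after 15 February 2030 (when the written grievance is presented to the supervisor), so 25 February 2030 through 26 April 2030; done 25 April 2030 — within the window.
Step 5: the window is 7–44 days after 25 April 2030 (when the grievance is referred to arbitration), so 2 May 2030 through 8 June 2030; done 4 June 2030, which is between those dates.
Step 6: 52 days after 4 June 2030 (when the arbitrator is named) is 26 July 2030; 5 June 2030 is within that limit.

Yes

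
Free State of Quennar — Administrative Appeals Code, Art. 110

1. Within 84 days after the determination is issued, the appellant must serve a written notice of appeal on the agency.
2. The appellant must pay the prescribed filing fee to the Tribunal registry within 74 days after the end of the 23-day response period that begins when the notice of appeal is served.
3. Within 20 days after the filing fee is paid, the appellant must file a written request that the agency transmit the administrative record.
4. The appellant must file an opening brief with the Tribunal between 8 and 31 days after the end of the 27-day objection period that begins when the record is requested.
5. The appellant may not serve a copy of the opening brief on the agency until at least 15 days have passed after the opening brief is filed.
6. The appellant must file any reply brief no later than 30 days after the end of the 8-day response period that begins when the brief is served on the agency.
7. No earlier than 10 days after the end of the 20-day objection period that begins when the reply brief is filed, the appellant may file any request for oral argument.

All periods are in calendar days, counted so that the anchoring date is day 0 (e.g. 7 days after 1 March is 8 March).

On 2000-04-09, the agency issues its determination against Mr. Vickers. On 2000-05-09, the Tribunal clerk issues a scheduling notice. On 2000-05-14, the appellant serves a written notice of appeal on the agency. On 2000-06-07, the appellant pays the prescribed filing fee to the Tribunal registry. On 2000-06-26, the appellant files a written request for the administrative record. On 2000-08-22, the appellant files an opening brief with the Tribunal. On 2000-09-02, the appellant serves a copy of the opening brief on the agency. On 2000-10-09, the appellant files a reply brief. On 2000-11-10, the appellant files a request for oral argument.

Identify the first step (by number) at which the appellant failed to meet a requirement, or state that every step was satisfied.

Step 1: 84 days after 2000-04-09 (when the determination is issued) is 2000-07-02; done 2000-05-14 — timely.
Step 2: 74 days after 2000-06-06 (end of the 23-day response period, which began when the notice of appeal is served on 2000-05-14) is 2000-08-19; done 2000-06-07 — timely.
Step 3: 20 days after 2000-06-07 (when the filing fee is paid) is 2000-06-27; done 2000-06-26 — timely.
Step 4: the window is 8–31 days after 2000-07-23 (end of the 27-day objection period, which began when the record is requested on 2000-06-26), so 2000-07-31 through 2000-08-23; done 2000-08-22, which is between those dates.
Step 5: the earliest permitted date is 15 days after 2000-08-22 (when the opening brief is filed), i.e. 2000-09-06; done 2000-09-02 — 4 days too early.
No need to go further; step 5 was not satisfied.

Step 5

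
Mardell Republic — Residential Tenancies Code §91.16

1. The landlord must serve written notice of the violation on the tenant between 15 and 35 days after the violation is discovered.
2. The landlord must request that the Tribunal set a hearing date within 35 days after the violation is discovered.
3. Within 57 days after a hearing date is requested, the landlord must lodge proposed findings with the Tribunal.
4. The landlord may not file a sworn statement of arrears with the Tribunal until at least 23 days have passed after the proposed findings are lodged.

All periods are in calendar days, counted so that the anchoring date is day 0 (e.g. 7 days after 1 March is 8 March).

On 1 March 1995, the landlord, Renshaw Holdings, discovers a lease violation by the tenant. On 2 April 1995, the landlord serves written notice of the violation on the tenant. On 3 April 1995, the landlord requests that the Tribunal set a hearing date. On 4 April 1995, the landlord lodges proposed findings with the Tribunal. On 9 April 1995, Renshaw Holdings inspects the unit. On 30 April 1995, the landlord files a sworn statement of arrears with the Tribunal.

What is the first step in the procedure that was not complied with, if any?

Step 1 — 15 and 35 days from 1 March 1995 (when the violation is discovered) are 16 March 1995 and 5 April 1995 respectively; done 2 April 1995 — within the window.
Step 2 — counting 35 days from 1 March 1995 (when the violation is discovered) gives a deadline of 5 April 1995; completed 3 April 1995, before the deadline.
Step 3 — counting 57 days from 3 April 1995 (when a hearing date is requested) gives a deadline of 30 May 1995; done 4 April 1995 — timely.
Step 4 — must wait 23 days from 4 April 1995 (when the proposed findings are lodged), so not before 27 April 1995; 30 April 1995 is on or after that date.

None — every step was satisfied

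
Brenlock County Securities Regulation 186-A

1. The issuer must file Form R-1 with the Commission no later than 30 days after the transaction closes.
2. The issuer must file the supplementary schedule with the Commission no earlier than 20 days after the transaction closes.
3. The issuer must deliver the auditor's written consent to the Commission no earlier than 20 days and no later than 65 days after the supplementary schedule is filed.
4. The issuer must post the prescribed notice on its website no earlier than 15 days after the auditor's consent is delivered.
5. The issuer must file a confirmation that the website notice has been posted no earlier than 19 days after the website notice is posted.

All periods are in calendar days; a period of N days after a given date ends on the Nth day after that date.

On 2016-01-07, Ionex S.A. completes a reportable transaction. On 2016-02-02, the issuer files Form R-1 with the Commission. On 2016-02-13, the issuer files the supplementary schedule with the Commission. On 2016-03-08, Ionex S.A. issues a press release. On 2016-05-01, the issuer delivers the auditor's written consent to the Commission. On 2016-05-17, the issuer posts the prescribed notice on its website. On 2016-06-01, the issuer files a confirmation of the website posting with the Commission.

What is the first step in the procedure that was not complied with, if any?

Step 1 — counting 30 days from 2016-01-07 (when the transaction closes) gives a deadline of 2016-02-06; done 2016-02-02 — timely.
Step 2 — must wait 20 days from 2016-01-07 (when the transaction closes), so not before 2016-01-27; 2016-02-13 is on or after that date.
Step 3 — 20 and 65 days from 2016-02-13 (when the supplementary schedule is filed) are 2016-03-04 and 2016-04-18 respectively; 2016-05-01 is 13 days past the end of the window.

Step 3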